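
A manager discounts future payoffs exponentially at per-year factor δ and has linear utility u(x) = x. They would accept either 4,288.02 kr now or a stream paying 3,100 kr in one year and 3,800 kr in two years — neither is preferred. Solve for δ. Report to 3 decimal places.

Present value of the stream is 3100·δ + 3800·δ². Indifference gives 3100δ + 3800δ² = 4288.02.
So 3800δ² + 3100δ − 4288.02 = 0.
By the quadratic formula (taking the positive root), δ = (−3100 + √74787904.00) / 7600 ≈ 0.730.

δ ≈ 0.730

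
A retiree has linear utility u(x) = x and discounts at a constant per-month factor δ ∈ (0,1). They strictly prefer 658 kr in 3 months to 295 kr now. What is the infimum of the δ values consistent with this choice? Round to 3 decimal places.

δ > 0.765

The preference means 295 < δ^3·658.
So δ^3 > 295/658 = 0.44833; taking the cube root of both positive sides preserves the inequality.
δ > 0.44833^(1/3) = 0.765.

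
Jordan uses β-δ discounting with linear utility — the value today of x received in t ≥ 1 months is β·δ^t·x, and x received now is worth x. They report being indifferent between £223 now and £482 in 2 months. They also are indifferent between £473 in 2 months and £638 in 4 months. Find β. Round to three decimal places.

β ≈ 0.624

The second indifference involves only future payoffs, so β cancels: β·δ^2·473 = β·δ^4·638, giving δ^2 = 473/638 = 0.74138, so δ = 0.86103.
The first indifference: 223 = β·δ^2·482, so β = 223/(δ^2·482) = 223/(0.74138·482) ≈ 0.624.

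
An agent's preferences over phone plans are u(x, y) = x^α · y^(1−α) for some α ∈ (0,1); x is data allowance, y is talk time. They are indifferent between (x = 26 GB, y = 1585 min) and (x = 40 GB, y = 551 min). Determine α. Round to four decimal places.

α ≈ 0.7104

Indifference: 26^α · 1585^(1−α) = 40^α · 551^(1−α).
Taking logs: α·ln 26 + (1−α)·ln 1585 = α·ln 40 + (1−α)·ln 551, i.e. α·-0.4307829 = (1−α)·-1.0566049.
Thus α·(-1.4873878) = -1.0566049, so α = -1.0566049/-1.4873878 ≈ 0.7104.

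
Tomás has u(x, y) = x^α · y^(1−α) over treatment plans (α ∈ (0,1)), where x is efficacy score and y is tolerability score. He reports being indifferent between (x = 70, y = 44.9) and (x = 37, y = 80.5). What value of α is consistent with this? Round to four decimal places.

α ≈ 0.4780

The Cobb–Douglas utilities coincide, so 70^α·44.9^(1−α) = 37^α·80.5^(1−α).
Taking logs: α·ln 70 + (1−α)·ln 44.9 = α·ln 37 + (1−α)·ln 80.5, i.e. α·0.6375773 = (1−α)·0.5838194.
With A = 0.6375773 and B = 0.5838194: α·A = (1−α)·B, so α = B/(A+B) = 0.5838194/1.2213967 ≈ 0.4780.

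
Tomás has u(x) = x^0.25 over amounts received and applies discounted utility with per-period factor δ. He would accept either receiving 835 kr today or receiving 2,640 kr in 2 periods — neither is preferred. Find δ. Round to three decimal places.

Equating discounted utilities: u(835) = δ^2·u(2640) ⇒ δ^2 = u(835)/u(2640).
Since u(x) = x^0.25, δ^2 = (835/2640)^0.25 = 0.31629^0.25 = 0.74993.
Hence δ = (0.74993)^(1/2) = 0.86598.

δ ≈ 0.866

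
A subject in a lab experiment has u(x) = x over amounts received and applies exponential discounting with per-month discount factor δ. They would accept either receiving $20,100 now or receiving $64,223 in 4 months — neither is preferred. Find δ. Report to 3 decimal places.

δ ≈ 0.748

Indifference means u(20100) = δ^4 · u(64223), so δ^4 = u(20100)/u(64223).
With u(x) = x: δ^4 = 20100/64223 = 0.31297.
Taking the 4th root: δ = 0.31297^(1/4) ≈ 0.748.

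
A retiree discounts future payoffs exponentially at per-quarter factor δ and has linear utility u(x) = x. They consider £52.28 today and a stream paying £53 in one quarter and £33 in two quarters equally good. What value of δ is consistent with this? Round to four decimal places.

Present value of the stream is 53·δ + 33·δ². Indifference gives 53δ + 33δ² = 52.28.
So 33δ² + 53δ − 52.28 = 0.
By the quadratic formula (taking the positive root), δ = (−53 + √9709.96) / 66 ≈ 0.6900.

δ ≈ 0.6900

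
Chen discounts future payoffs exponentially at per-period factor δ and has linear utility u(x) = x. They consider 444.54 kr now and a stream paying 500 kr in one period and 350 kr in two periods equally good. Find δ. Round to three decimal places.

The stream is worth 500δ + 350δ² today, so 500δ + 350δ² = 444.54.
So 350δ² + 500δ − 444.54 = 0.
By the quadratic formula (taking the positive root), δ = (−500 + √872356.00) / 700 ≈ 0.620.

δ ≈ 0.620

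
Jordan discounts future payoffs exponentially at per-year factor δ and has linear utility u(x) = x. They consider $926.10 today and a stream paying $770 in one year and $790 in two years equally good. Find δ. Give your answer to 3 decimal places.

The stream is worth 770δ + 790δ² today, so 770δ + 790δ² = 926.10.
That is, 790δ² + 770δ − 926.10 = 0, a quadratic in δ.
The positive root is δ = [−770 + √(770² + 4·790·926.10)] / (2·790) = (−770 + 1876.000)/1580 ≈ 0.700.

δ ≈ 0.700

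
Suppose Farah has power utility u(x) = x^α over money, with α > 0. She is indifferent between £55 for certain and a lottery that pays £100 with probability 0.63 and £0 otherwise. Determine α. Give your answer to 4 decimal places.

The lottery's expected utility is 0.63·u(100) + 0.37·u(0) = 0.63·100^α (since u(0) = 0 for α > 0).
Indifference: 55^α = 0.63·100^α, so (55/100)^α = 0.63.
α = ln(0.63) / ln(55/100) = -0.4620355/-0.5978370 ≈ 0.7728.

α ≈ 0.7728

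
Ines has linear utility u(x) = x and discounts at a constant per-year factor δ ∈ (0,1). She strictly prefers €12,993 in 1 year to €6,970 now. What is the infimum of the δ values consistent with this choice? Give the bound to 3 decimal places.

Comparing present values: 6970 < δ·12993.
So δ > 6970/12993 = 0.53644.

δ > 0.536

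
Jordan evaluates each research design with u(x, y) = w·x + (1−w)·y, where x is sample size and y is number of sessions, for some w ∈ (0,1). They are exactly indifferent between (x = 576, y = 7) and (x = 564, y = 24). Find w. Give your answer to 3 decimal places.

Indifference: w·576 + (1−w)·7 = w·564 + (1−w)·24.
Collecting terms: w·12 = (1−w)·17.
The marginal rate of substitution is 17/12, so w = 17/(12+17) = 0.586.

w = 0.586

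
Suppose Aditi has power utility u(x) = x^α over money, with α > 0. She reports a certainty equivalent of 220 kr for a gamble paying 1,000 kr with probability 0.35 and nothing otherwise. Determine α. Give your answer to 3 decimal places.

α ≈ 0.693

Since u(0) = 0, the lottery's EU is 0.35·1000^α.
Setting u(220) equal to that: 220^α = 0.35·1000^α ⇒ (220/1000)^α = 0.35.
Take logs: α = ln 0.35 / ln(220/1000) ≈ 0.69335.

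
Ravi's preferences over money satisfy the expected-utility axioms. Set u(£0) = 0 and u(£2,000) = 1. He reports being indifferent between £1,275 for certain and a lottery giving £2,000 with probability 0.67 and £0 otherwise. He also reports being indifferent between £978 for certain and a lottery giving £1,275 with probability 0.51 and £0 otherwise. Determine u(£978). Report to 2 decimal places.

0.34

First, u(£1,275) = 0.67·u(£2,000) + 0.33·u(£0) = 0.67.
The second indifference gives u(£978) = 0.51·u(£1,275) + 0.49·u(£0) = 0.51·0.67 + 0.49·0.00 = 0.3417.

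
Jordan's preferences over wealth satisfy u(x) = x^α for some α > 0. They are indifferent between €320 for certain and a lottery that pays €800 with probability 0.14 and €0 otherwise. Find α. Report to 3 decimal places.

Since u(0) = 0, the lottery's EU is 0.14·800^α.
Setting u(320) equal to that: 320^α = 0.14·800^α ⇒ (320/800)^α = 0.14.
α = ln(0.14) / ln(320/800) = -1.966113/-0.916291 ≈ 2.146.

α ≈ 2.146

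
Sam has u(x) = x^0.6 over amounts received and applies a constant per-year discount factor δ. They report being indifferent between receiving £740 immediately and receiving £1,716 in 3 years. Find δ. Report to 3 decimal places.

Equating discounted utilities: u(740) = δ^3·u(1716) ⇒ δ^3 = u(740)/u(1716).
Since u(x) = x^0.6, δ^3 = (740/1716)^0.6 = 0.43124^0.6 = 0.60371.
Hence δ = (0.60371)^(1/3) = 0.84517.

δ ≈ 0.845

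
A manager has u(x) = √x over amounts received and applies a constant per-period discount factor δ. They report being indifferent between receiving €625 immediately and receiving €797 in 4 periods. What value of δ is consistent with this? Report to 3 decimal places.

The payoff in 4 periods is discounted by δ^4, so u(625) = δ^4·u(797) and δ^4 = u(625)/u(797).
With u(x) = √x: δ^4 = √625/√797 = √(625/797) = 0.88555.
Taking the 4th root: δ = 0.88555^(1/4) ≈ 0.970.

δ ≈ 0.970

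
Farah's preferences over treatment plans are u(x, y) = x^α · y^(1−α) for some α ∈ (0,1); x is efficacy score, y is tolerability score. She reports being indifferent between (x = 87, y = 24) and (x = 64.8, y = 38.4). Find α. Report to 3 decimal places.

α ≈ 0.615

Set the two utilities equal: 87^α·24^(1−α) = 64.8^α·38.4^(1−α).
Taking logs: α·ln 87 + (1−α)·ln 24 = α·ln 64.8 + (1−α)·ln 38.4, i.e. α·0.294603 = (1−α)·0.470004.
With A = 0.294603 and B = 0.470004: α·A = (1−α)·B, so α = B/(A+B) = 0.470004/0.764607 ≈ 0.615.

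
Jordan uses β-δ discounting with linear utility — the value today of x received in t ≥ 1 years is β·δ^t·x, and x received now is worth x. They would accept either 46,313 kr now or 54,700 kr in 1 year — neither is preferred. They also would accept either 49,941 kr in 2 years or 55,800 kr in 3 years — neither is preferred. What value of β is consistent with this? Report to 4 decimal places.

β ≈ 0.9460

From the later pair, β·δ^2·49941 = β·δ^3·55800; dividing through, δ = 49941/55800 = 0.89500.
Substituting δ into 46313 = β·δ·54700: β = 46313/(48956.500) ≈ 0.9460.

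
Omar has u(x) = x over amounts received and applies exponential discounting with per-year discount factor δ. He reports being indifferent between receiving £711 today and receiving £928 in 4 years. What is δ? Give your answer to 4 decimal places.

Indifference means u(711) = δ^4 · u(928), so δ^4 = u(711)/u(928).
With u(x) = x: δ^4 = 711/928 = 0.76616.
So δ = 0.76616^(1/4) ≈ 0.9356.

δ ≈ 0.9356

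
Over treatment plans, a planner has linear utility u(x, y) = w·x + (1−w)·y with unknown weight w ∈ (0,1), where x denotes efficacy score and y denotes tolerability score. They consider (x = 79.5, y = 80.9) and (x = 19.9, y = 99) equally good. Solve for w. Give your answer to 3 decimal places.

w = 0.233

Equating utilities: w·79.5 + (1−w)·80.9 = w·19.9 + (1−w)·99.
Rearranging, 59.6·w − 18.1·(1−w) = 0.
The marginal rate of substitution is 18.1/59.6, so w = 18.1/(59.6+18.1) = 0.233.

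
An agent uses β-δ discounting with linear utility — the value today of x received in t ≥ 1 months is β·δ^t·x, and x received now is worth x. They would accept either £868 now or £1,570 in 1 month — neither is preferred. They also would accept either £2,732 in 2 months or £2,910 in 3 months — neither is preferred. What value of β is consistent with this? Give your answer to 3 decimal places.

β ≈ 0.589

The second indifference involves only future payoffs, so β cancels: β·δ^2·2732 = β·δ^3·2910, giving δ = 2732/2910 = 0.93883.
The first indifference: 868 = β·δ·1570, so β = 868/(δ·1570) = 868/(0.93883·1570) ≈ 0.589.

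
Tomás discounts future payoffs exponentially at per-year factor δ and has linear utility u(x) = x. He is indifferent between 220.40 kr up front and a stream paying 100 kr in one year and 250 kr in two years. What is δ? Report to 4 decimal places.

δ ≈ 0.7600

Present value of the stream is 100·δ + 250·δ². Indifference gives 100δ + 250δ² = 220.40.
So 250δ² + 100δ − 220.40 = 0.
δ = (−100 + √(100² + 4·250·220.40)) / (2·250) = (−100 + √230400.00) / 500 ≈ 0.7600.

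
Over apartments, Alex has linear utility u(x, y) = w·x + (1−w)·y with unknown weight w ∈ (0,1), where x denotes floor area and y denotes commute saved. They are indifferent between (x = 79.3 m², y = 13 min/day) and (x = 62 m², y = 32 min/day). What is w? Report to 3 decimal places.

w = 0.523

Indifference: w·79.3 + (1−w)·13 = w·62 + (1−w)·32.
Rearranging, 17.3·w − 19·(1−w) = 0.
Hence w = 19/(17.3+19) = 19/36.3 = 0.523.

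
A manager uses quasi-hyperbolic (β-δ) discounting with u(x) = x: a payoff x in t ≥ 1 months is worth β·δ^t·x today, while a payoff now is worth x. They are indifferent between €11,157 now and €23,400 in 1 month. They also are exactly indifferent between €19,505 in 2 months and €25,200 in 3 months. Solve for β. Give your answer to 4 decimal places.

From the later pair, β·δ^2·19505 = β·δ^3·25200; dividing through, δ = 19505/25200 = 0.77401.
Now use the now-vs-future pair: 11157 = β·δ·23400 gives β = 11157/(0.77401·23400) ≈ 0.6160.

β ≈ 0.6160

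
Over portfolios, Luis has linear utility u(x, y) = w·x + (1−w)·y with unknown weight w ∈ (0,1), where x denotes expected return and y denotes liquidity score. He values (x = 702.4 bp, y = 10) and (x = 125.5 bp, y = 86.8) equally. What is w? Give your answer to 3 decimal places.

Equating utilities: w·702.4 + (1−w)·10 = w·125.5 + (1−w)·86.8.
Rearranging, 576.9·w − 76.8·(1−w) = 0.
Hence w = 76.8/(576.9+76.8) = 76.8/653.7 = 0.117.

w = 0.117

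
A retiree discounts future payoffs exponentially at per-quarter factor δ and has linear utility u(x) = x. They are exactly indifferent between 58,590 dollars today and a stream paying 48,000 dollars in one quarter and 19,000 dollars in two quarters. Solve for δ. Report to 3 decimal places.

δ ≈ 0.900

Present value of the stream is 48000·δ + 19000·δ². Indifference gives 48000δ + 19000δ² = 58590.
Rearranged: 19000δ² + 48000δ − 58590 = 0.
δ = (−48000 + √(48000² + 4·19000·58590)) / (2·19000) = (−48000 + √6756840000.00) / 38000 ≈ 0.900.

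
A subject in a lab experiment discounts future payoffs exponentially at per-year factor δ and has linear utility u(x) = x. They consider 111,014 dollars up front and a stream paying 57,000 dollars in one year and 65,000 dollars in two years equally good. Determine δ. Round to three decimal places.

δ ≈ 0.940

Equating present values: 111014 = 57000δ + 65000δ².
So 65000δ² + 57000δ − 111014 = 0.
By the quadratic formula (taking the positive root), δ = (−57000 + √32112640000.00) / 130000 ≈ 0.940.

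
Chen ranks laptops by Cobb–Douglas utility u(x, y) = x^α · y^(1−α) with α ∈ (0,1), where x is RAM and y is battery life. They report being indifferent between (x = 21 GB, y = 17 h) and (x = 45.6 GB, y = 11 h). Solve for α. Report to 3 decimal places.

α ≈ 0.360

Indifference: 21^α · 17^(1−α) = 45.6^α · 11^(1−α).
(21/45.6)^α = (11/17)^(1−α); take logs: α·ln(21/45.6) = (1−α)·ln(11/17), i.e. α·-0.775385 = (1−α)·-0.435318.
With A = -0.775385 and B = -0.435318: α·A = (1−α)·B, so α = B/(A+B) = -0.435318/-1.210703 ≈ 0.360.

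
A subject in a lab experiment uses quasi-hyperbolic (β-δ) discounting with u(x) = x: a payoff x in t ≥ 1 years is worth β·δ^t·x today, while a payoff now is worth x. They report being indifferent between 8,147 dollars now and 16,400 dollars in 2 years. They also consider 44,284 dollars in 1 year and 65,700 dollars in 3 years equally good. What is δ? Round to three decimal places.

The second indifference involves only future payoffs, so β cancels: β·δ^1·44284 = β·δ^3·65700, giving δ^2 = 44284/65700 = 0.67403, so δ = 0.82100.

δ ≈ 0.821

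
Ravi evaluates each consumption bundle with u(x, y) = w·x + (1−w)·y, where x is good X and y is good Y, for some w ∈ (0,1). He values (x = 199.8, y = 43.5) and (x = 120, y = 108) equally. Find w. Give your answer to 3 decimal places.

Equating utilities: w·199.8 + (1−w)·43.5 = w·120 + (1−w)·108.
w·(199.8−120) = (1−w)·(108−43.5), i.e. w·79.8 = (1−w)·64.5.
So w/(1−w) = 64.5/79.8 = 0.8083, giving w = 64.5/(79.8+64.5) = 0.447.

w = 0.447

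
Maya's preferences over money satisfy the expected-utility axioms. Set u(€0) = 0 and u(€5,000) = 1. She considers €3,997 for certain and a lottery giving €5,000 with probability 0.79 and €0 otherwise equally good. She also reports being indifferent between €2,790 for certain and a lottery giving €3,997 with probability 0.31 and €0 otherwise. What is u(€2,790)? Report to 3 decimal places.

0.245

First, u(€3,997) = 0.79·u(€5,000) + 0.21·u(€0) = 0.79.
Chaining: u(€2,790) = 0.31·0.79 + 0.69·0.00 = 0.2449.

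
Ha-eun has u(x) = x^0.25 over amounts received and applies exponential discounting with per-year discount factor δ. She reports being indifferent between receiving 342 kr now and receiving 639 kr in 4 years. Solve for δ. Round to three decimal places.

δ ≈ 0.962

Indifference means u(342) = δ^4 · u(639), so δ^4 = u(342)/u(639).
Since u(x) = x^0.25, δ^4 = (342/639)^0.25 = 0.53521^0.25 = 0.85533.
So δ = 0.85533^(1/4) ≈ 0.962.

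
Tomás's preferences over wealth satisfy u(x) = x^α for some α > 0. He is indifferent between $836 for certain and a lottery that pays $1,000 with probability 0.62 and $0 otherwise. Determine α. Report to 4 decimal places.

Since u(0) = 0, the lottery's EU is 0.62·1000^α.
Setting u(836) equal to that: 836^α = 0.62·1000^α ⇒ (836/1000)^α = 0.62.
Take logs: α = ln 0.62 / ln(836/1000) ≈ 2.668703.

α ≈ 2.6687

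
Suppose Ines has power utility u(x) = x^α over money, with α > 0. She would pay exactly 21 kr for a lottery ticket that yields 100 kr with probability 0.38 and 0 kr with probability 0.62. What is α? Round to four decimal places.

Since u(0) = 0, the lottery's EU is 0.38·100^α.
Equating: 21^α = 0.38·100^α, i.e. 0.2100^α = 0.38.
Take logs: α = ln 0.38 / ln(21/100) ≈ 0.619989.

α ≈ 0.6200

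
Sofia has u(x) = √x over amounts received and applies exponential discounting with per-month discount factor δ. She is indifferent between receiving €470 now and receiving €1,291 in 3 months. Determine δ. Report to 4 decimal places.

δ ≈ 0.8450

The payoff in 3 months is discounted by δ^3, so u(470) = δ^3·u(1291) and δ^3 = u(470)/u(1291).
Since u(x) = √x, δ^3 = √(470/1291) = 0.60337.
So δ = 0.60337^(1/3) ≈ 0.8450.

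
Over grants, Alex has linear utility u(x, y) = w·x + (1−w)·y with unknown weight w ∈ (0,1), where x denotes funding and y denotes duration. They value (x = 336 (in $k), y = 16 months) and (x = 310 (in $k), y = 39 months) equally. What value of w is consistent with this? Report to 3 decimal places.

w = 0.469

Indifference: w·336 + (1−w)·16 = w·310 + (1−w)·39.
w·(336−310) = (1−w)·(39−16), i.e. w·26 = (1−w)·23.
Hence w = 23/(26+23) = 23/49 = 0.469.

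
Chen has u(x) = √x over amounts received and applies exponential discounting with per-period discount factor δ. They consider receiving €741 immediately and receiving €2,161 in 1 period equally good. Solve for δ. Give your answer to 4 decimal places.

δ ≈ 0.5856

Indifference means u(741) = δ · u(2161), so δ = u(741)/u(2161).
With u(x) = √x: δ = √741/√2161 = √(741/2161) = 0.58557.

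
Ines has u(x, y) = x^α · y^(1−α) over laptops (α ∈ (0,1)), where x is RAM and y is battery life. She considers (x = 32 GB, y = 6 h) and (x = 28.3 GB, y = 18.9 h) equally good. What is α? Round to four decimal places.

Set the two utilities equal: 32^α·6^(1−α) = 28.3^α·18.9^(1−α).
(32/28.3)^α = (18.9/6)^(1−α); take logs: α·ln(32/28.3) = (1−α)·ln(18.9/6), i.e. α·0.1228741 = (1−α)·1.1474025.
Thus α·(1.2702766) = 1.1474025, so α = 1.1474025/1.2702766 ≈ 0.9033.

α ≈ 0.9033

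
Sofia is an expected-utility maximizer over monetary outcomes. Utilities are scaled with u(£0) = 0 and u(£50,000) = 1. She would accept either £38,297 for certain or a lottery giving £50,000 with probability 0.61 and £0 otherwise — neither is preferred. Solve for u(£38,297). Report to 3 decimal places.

0.610

The indifference gives u(£38,297) = 0.61·u(£50,000) + 0.39·u(£0) = 0.61·1 + 0.39·0 = 0.61.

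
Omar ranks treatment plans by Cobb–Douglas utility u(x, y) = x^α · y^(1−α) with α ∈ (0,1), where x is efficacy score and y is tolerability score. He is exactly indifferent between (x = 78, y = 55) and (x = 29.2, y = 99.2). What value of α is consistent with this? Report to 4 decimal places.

The Cobb–Douglas utilities coincide, so 78^α·55^(1−α) = 29.2^α·99.2^(1−α).
Rearrange to (78/29.2)^α = (99.2/55)^(1−α) and take logs: α·0.9825401 = (1−α)·0.5898048.
So α/(1−α) = (0.5898048)/(0.9825401) = 0.6002857, and α = 0.6002857/1.6002857 ≈ 0.3751.

α ≈ 0.3751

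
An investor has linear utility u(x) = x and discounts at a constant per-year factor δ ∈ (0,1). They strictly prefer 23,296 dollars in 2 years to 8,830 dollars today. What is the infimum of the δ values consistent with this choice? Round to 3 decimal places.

Under u(x) = x this choice says 8830 < δ^2·23296.
Hence δ^2 > 8830/23296 = 0.37904, and x ↦ x^(1/2) is increasing on (0,∞).
δ > (8830/23296)^(1/2) ≈ 0.616.

δ > 0.616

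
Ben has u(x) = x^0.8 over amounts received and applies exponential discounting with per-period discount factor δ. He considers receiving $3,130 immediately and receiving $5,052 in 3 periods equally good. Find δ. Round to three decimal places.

δ ≈ 0.880

Equating discounted utilities: u(3130) = δ^3·u(5052) ⇒ δ^3 = u(3130)/u(5052).
With u(x) = x^0.8: δ^3 = 3130^0.8/5052^0.8 = (3130/5052)^0.8 = 0.68181.
Hence δ = (0.68181)^(1/3) = 0.88015.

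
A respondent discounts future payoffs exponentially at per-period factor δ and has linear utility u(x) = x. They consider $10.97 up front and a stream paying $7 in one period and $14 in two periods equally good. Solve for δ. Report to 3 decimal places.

Equating present values: 10.97 = 7δ + 14δ².
So 14δ² + 7δ − 10.97 = 0.
The positive root is δ = [−7 + √(7² + 4·14·10.97)] / (2·14) = (−7 + 25.755)/28 ≈ 0.670.

δ ≈ 0.670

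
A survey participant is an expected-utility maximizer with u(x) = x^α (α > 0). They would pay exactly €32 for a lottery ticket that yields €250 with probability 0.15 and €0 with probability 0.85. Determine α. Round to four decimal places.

α ≈ 0.9228

Since u(0) = 0, the lottery's EU is 0.15·250^α.
Indifference: 32^α = 0.15·250^α, so (32/250)^α = 0.15.
Take logs: α = ln 0.15 / ln(32/250) ≈ 0.922847.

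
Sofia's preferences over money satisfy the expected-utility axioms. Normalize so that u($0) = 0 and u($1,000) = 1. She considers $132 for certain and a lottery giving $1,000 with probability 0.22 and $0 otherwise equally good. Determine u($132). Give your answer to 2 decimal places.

0.22

By the standard-gamble method, u($132) is just the indifference probability on the best outcome: 0.22.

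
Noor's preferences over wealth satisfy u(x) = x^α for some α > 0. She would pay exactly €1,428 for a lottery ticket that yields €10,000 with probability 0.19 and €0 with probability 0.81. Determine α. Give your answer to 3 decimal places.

EU(lottery) = 0.19·10000^α + 0.81·0 = 0.19·10000^α.
Setting u(1428) equal to that: 1428^α = 0.19·10000^α ⇒ (1428/10000)^α = 0.19.
Take logs: α = ln 0.19 / ln(1428/10000) ≈ 0.85327.

α ≈ 0.853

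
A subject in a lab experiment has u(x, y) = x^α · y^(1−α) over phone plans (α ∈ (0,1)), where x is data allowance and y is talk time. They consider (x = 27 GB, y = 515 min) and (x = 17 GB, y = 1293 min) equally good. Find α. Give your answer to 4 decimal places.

The Cobb–Douglas utilities coincide, so 27^α·515^(1−α) = 17^α·1293^(1−α).
(27/17)^α = (1293/515)^(1−α); take logs: α·ln(27/17) = (1−α)·ln(1293/515), i.e. α·0.4626235 = (1−α)·0.9205535.
So α/(1−α) = (0.9205535)/(0.4626235) = 1.9898546, and α = 1.9898546/2.9898546 ≈ 0.6655.

α ≈ 0.6655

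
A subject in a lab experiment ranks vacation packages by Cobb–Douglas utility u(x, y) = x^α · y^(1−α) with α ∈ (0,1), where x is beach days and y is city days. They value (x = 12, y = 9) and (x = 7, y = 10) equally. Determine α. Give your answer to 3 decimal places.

Indifference: 12^α · 9^(1−α) = 7^α · 10^(1−α).
Rearrange to (12/7)^α = (10/9)^(1−α) and take logs: α·0.538997 = (1−α)·0.105361.
With A = 0.538997 and B = 0.105361: α·A = (1−α)·B, so α = B/(A+B) = 0.105361/0.644358 ≈ 0.164.

α ≈ 0.164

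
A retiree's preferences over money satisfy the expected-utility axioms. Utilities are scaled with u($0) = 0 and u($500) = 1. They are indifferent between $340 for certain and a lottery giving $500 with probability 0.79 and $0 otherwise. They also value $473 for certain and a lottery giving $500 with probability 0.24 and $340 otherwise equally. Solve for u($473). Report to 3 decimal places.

0.840

First, u($340) = 0.79·u($500) + 0.21·u($0) = 0.79.
Then u($473) = 0.24·u($500) + 0.76·u($340) = 0.24·1.00 + 0.76·0.79 = 0.8404.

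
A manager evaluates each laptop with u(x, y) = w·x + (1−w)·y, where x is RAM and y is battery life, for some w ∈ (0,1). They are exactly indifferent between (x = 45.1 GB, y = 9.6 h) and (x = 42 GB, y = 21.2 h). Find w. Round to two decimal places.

Equating utilities: w·45.1 + (1−w)·9.6 = w·42 + (1−w)·21.2.
w·(45.1−42) = (1−w)·(21.2−9.6), i.e. w·3.1 = (1−w)·11.6.
The marginal rate of substitution is 11.6/3.1, so w = 11.6/(3.1+11.6) = 0.79.

w = 0.79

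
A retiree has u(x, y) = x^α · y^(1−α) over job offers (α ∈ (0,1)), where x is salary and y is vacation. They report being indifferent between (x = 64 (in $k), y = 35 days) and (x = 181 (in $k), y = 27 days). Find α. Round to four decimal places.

α ≈ 0.1998

Indifference: 64^α · 35^(1−α) = 181^α · 27^(1−α).
(64/181)^α = (27/35)^(1−α); take logs: α·ln(64/181) = (1−α)·ln(27/35), i.e. α·-1.0396139 = (1−α)·-0.2595112.
Thus α·(-1.2991251) = -0.2595112, so α = -0.2595112/-1.2991251 ≈ 0.1998.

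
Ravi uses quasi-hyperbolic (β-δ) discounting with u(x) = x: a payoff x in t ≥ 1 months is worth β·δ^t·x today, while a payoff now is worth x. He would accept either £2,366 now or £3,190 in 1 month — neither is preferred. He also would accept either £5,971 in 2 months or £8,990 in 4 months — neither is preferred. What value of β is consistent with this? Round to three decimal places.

From the later pair, β·δ^2·5971 = β·δ^4·8990; dividing through, δ^2 = 5971/8990 = 0.66418, so δ = 0.81497.
The first indifference: 2366 = β·δ·3190, so β = 2366/(δ·3190) = 2366/(0.81497·3190) ≈ 0.910.

β ≈ 0.910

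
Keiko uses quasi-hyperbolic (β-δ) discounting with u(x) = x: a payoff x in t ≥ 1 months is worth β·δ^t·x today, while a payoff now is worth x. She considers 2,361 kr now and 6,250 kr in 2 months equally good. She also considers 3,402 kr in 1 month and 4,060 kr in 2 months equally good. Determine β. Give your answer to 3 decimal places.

β ≈ 0.538

The second indifference involves only future payoffs, so β cancels: β·δ^1·3402 = β·δ^2·4060, giving δ = 3402/4060 = 0.83793.
Substituting δ into 2361 = β·δ^2·6250: β = 2361/(4388.303) ≈ 0.538.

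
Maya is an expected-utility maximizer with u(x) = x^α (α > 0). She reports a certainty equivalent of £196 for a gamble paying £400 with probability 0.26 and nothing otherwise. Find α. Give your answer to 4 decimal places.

EU(lottery) = 0.26·400^α + 0.74·0 = 0.26·400^α.
Indifference: 196^α = 0.26·400^α, so (196/400)^α = 0.26.
Take logs: α = ln 0.26 / ln(196/400) ≈ 1.888377.

α ≈ 1.8884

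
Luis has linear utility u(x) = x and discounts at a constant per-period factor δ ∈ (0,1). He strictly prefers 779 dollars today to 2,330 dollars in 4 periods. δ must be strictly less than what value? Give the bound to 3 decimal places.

δ < 0.760

Under u(x) = x this choice says 779 > δ^4·2330.
Hence δ^4 < 779/2330 = 0.33433, and x ↦ x^(1/4) is increasing on (0,∞).
δ < (779/2330)^(1/4) ≈ 0.760.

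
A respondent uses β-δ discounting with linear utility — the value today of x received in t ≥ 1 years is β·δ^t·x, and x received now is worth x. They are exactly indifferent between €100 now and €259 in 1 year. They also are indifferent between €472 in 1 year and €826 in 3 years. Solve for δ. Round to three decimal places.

δ ≈ 0.756

Both payoffs in the second observation are in the future, so β drops out: δ^1·472 = δ^3·826 ⇒ δ^2 = 472/826 = 0.57143, so δ = 0.75593.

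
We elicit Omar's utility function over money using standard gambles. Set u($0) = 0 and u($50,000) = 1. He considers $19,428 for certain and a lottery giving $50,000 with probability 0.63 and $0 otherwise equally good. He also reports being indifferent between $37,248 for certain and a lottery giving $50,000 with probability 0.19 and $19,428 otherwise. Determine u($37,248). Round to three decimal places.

First, u($19,428) = 0.63·u($50,000) + 0.37·u($0) = 0.63.
The second indifference gives u($37,248) = 0.19·u($50,000) + 0.81·u($19,428) = 0.19·1.00 + 0.81·0.63 = 0.7003.

0.700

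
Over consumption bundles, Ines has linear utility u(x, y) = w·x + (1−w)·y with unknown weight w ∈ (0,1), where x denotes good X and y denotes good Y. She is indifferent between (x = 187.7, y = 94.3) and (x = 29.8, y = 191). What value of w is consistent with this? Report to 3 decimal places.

u(187.7,94.3) = u(29.8,191) means w·187.7 + (1−w)·94.3 = w·29.8 + (1−w)·191.
w·(187.7−29.8) = (1−w)·(191−94.3), i.e. w·157.9 = (1−w)·96.7.
So w/(1−w) = 96.7/157.9 = 0.6124, giving w = 96.7/(157.9+96.7) = 0.380.

w = 0.380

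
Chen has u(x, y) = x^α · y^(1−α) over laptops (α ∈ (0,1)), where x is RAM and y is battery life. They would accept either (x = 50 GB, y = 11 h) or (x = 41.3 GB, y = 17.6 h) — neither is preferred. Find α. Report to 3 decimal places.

α ≈ 0.711

Set the two utilities equal: 50^α·11^(1−α) = 41.3^α·17.6^(1−α).
Rearrange to (50/41.3)^α = (17.6/11)^(1−α) and take logs: α·0.191161 = (1−α)·0.470004.
With A = 0.191161 and B = 0.470004: α·A = (1−α)·B, so α = B/(A+B) = 0.470004/0.661165 ≈ 0.711.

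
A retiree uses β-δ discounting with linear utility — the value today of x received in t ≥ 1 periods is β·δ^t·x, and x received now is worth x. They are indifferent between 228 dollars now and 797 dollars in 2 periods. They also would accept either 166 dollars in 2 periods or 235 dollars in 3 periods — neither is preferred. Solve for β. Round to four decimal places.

Both payoffs in the second observation are in the future, so β drops out: δ^2·166 = δ^3·235 ⇒ δ = 166/235 = 0.70638.
The first indifference: 228 = β·δ^2·797, so β = 228/(δ^2·797) = 228/(0.49898·797) ≈ 0.5733.

β ≈ 0.5733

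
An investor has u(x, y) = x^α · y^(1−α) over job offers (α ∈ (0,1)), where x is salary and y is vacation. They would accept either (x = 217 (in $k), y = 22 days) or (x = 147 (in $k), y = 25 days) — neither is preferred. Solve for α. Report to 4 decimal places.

Indifference: 217^α · 22^(1−α) = 147^α · 25^(1−α).
(217/147)^α = (25/22)^(1−α); take logs: α·ln(217/147) = (1−α)·ln(25/22), i.e. α·0.3894648 = (1−α)·0.1278334.
So α/(1−α) = (0.1278334)/(0.3894648) = 0.3282284, and α = 0.3282284/1.3282284 ≈ 0.2471.

α ≈ 0.2471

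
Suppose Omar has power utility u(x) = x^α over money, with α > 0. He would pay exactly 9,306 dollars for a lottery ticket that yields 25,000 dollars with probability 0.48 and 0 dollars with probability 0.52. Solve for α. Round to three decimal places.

The lottery's expected utility is 0.48·u(25000) + 0.52·u(0) = 0.48·25000^α (since u(0) = 0 for α > 0).
Equating: 9306^α = 0.48·25000^α, i.e. 0.3722^α = 0.48.
Take logs: α = ln 0.48 / ln(9306/25000) ≈ 0.74272.

α ≈ 0.743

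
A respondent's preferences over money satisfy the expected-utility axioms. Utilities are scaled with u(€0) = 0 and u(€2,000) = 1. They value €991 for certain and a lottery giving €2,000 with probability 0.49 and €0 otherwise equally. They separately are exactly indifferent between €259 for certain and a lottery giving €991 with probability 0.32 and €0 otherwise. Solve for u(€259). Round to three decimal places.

0.157

First, u(€991) = 0.49·u(€2,000) + 0.51·u(€0) = 0.49.
Then u(€259) = 0.32·u(€991) + 0.68·u(€0) = 0.32·0.49 + 0.68·0.00 = 0.1568.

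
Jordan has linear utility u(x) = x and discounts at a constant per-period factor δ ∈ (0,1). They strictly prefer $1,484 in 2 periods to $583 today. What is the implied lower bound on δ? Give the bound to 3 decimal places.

Under u(x) = x this choice says 583 < δ^2·1484.
Hence δ^2 > 583/1484 = 0.39286, and x ↦ x^(1/2) is increasing on (0,∞).
δ > 0.39286^(1/2) = 0.627.

δ > 0.627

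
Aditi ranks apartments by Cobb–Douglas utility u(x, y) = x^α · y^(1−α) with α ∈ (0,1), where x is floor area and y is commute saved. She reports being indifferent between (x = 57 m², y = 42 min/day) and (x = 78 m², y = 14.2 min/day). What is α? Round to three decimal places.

α ≈ 0.776

Indifference: 57^α · 42^(1−α) = 78^α · 14.2^(1−α).
Rearrange to (57/78)^α = (14.2/42)^(1−α) and take logs: α·-0.313658 = (1−α)·-1.084428.
Thus α·(-1.398086) = -1.084428, so α = -1.084428/-1.398086 ≈ 0.776.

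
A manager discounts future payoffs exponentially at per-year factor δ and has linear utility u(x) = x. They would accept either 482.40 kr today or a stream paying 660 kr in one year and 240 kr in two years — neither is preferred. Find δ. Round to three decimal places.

δ ≈ 0.600

Present value of the stream is 660·δ + 240·δ². Indifference gives 660δ + 240δ² = 482.40.
So 240δ² + 660δ − 482.40 = 0.
δ = (−660 + √(660² + 4·240·482.40)) / (2·240) = (−660 + √898704.00) / 480 ≈ 0.600.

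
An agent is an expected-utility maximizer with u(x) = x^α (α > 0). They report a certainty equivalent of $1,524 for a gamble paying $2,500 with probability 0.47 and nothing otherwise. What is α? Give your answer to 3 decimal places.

Since u(0) = 0, the lottery's EU is 0.47·2500^α.
Setting u(1524) equal to that: 1524^α = 0.47·2500^α ⇒ (1524/2500)^α = 0.47.
α = ln(0.47) / ln(1524/2500) = -0.755023/-0.494952 ≈ 1.525.

α ≈ 1.525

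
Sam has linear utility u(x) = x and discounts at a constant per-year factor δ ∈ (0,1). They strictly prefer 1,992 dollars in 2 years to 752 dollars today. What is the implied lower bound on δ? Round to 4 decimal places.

Comparing present values: 752 < δ^2·1992.
Dividing by 1992: δ^2 > 0.37751. Both sides are positive, so the square root keeps the direction.
δ > (752/1992)^(1/2) ≈ 0.6144.

δ > 0.6144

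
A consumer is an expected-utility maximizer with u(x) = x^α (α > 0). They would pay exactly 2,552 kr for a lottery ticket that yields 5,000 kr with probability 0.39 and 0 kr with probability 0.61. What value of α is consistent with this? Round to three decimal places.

The lottery's expected utility is 0.39·u(5000) + 0.61·u(0) = 0.39·5000^α (since u(0) = 0 for α > 0).
Setting u(2552) equal to that: 2552^α = 0.39·5000^α ⇒ (2552/5000)^α = 0.39.
Take logs: α = ln 0.39 / ln(2552/5000) ≈ 1.40004.

α ≈ 1.400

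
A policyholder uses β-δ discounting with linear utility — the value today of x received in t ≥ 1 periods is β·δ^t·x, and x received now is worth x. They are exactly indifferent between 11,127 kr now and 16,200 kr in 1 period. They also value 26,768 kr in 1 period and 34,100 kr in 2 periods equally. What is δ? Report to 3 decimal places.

δ ≈ 0.785

Both payoffs in the second observation are in the future, so β drops out: δ^1·26768 = δ^2·34100 ⇒ δ = 26768/34100 = 0.78499.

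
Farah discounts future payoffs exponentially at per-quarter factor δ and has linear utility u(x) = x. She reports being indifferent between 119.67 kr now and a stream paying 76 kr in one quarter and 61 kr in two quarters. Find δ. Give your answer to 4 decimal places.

Equating present values: 119.67 = 76δ + 61δ².
That is, 61δ² + 76δ − 119.67 = 0, a quadratic in δ.
By the quadratic formula (taking the positive root), δ = (−76 + √34975.48) / 122 ≈ 0.9100.

δ ≈ 0.9100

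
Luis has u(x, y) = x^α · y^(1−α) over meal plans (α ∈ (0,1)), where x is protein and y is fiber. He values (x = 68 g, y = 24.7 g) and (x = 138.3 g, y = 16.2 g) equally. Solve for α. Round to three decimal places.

α ≈ 0.373

The Cobb–Douglas utilities coincide, so 68^α·24.7^(1−α) = 138.3^α·16.2^(1−α).
(68/138.3)^α = (16.2/24.7)^(1−α); take logs: α·ln(68/138.3) = (1−α)·ln(16.2/24.7), i.e. α·-0.709918 = (1−α)·-0.421792.
Thus α·(-1.131710) = -0.421792, so α = -0.421792/-1.131710 ≈ 0.373.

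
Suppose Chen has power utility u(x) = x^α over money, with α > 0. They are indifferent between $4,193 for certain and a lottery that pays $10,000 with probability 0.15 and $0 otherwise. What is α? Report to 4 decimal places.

EU(lottery) = 0.15·10000^α + 0.85·0 = 0.15·10000^α.
Equating: 4193^α = 0.15·10000^α, i.e. 0.4193^α = 0.15.
Taking logs: α·ln(4193/10000) = ln(0.15), so α = -1.8971200 / -0.8691686 ≈ 2.1827.

α ≈ 2.1827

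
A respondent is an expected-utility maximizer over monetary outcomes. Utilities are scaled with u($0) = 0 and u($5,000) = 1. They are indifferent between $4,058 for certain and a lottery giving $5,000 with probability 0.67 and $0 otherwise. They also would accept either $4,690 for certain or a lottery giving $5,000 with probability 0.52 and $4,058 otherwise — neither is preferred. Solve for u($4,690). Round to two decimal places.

The first gamble pins u($4,058): it must equal 0.67·1 + 0.33·0 = 0.67.
The second indifference gives u($4,690) = 0.52·u($5,000) + 0.48·u($4,058) = 0.52·1.00 + 0.48·0.67 = 0.8416.

0.84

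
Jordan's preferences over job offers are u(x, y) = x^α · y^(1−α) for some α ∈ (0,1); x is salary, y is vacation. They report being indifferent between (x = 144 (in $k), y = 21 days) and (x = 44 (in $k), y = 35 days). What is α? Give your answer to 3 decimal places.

α ≈ 0.301

The Cobb–Douglas utilities coincide, so 144^α·21^(1−α) = 44^α·35^(1−α).
Taking logs: α·ln 144 + (1−α)·ln 21 = α·ln 44 + (1−α)·ln 35, i.e. α·1.185624 = (1−α)·0.510826.
With A = 1.185624 and B = 0.510826: α·A = (1−α)·B, so α = B/(A+B) = 0.510826/1.696450 ≈ 0.301.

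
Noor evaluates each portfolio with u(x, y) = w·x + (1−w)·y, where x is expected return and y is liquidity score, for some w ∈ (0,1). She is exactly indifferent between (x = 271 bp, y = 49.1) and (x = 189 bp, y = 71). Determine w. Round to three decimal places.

Indifference: w·271 + (1−w)·49.1 = w·189 + (1−w)·71.
Collecting terms: w·82 = (1−w)·21.9.
So w/(1−w) = 21.9/82 = 0.2671, giving w = 21.9/(82+21.9) = 0.211.

w = 0.211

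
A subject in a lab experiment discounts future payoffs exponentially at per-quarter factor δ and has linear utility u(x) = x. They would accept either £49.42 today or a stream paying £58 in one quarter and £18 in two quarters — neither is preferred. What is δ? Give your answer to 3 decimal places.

δ ≈ 0.700

Equating present values: 49.42 = 58δ + 18δ².
So 18δ² + 58δ − 49.42 = 0.
δ = (−58 + √(58² + 4·18·49.42)) / (2·18) = (−58 + √6922.24) / 36 ≈ 0.700.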